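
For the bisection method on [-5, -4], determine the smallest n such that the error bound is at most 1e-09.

We need (b-a)/2^n ≤ 1e-09
(-4 - (-5))/2^n ≤ 1e-09
1/2^n ≤ 1e-09
2^n ≥ 1000000000
n ≥ log₂(1000000000) = 29.90
n ≥ 30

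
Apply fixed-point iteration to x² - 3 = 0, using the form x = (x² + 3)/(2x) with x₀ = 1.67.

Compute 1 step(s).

Equation: x² - 3 = 0
Fixed-point form: x = (x² + 3)/(2x)
x₀ = 1.67

x_1 = g(1.670000) = 1.733204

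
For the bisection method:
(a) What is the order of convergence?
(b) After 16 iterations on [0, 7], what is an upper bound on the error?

(a) Bisection has linear (order 1) convergence; the error is halved each step.

(b) Error bound = (b-a)/2^n = (7 - 0)/2^{16}
    = 7/2^{16}

(a) 1 (linear); (b) error ≤ 1.07e-04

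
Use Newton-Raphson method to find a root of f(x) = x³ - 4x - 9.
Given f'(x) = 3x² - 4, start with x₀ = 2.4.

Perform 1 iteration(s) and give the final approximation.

f(x) = x³ - 4x - 9
f'(x) = 3x² - 4
x₀ = 2.4

Newton-Raphson formula: x_{n+1} = x_n - f(x_n)/f'(x_n)

Iteration 1:
  f(2.400000) = -4.776000
  f'(2.400000) = 13.280000
  x_1 = 2.400000 - (-4.776000)/13.280000 = 2.759639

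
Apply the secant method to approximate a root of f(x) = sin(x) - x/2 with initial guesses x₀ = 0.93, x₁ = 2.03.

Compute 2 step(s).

f(x) = sin(x) - x/2
x₀ = 0.93, x₁ = 2.03

Secant formula: x_{n+1} = x_n - f(x_n)(x_n - x_{n-1})/(f(x_n) - f(x_{n-1}))

Iteration 1:
  f(0.930000) = 0.336620
  f(2.030000) = -0.118594
  x_2 = 2.030000 - (-0.118594)×(2.030000 - 0.930000)/(-0.118594 - 0.336620)
       = 1.743424
Iteration 2:
  f(2.030000) = -0.118594
  f(1.743424) = 0.113425
  x_3 = 1.743424 - 0.113425×(1.743424 - 2.030000)/(0.113425 - (-0.118594))
       = 1.883519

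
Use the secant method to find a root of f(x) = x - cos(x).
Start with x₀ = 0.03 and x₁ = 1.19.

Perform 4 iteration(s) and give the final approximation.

f(x) = x - cos(x)
x₀ = 0.03, x₁ = 1.19

Secant formula: x_{n+1} = x_n - f(x_n)(x_n - x_{n-1})/(f(x_n) - f(x_{n-1}))

Iteration 1:
  f(0.030000) = -0.969550
  f(1.190000) = 0.818340
  x_2 = 1.190000 - 0.818340×(1.190000 - 0.030000)/(0.818340 - (-0.969550))
       = 0.659053
Iteration 2:
  f(1.190000) = 0.818340
  f(0.659053) = -0.131519
  x_3 = 0.659053 - (-0.131519)×(0.659053 - 1.190000)/(-0.131519 - 0.818340)
       = 0.732569
Iteration 3:
  f(0.659053) = -0.131519
  f(0.732569) = -0.010890
  x_4 = 0.732569 - (-0.010890)×(0.732569 - 0.659053)/(-0.010890 - (-0.131519))
       = 0.739206
Iteration 4:
  f(0.732569) = -0.010890
  f(0.739206) = 0.000202
  x_5 = 0.739206 - 0.000202×(0.739206 - 0.732569)/(0.000202 - (-0.010890))
       = 0.739085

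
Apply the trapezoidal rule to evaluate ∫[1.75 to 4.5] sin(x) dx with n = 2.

f(x) = sin(x)
a = 1.75, b = 4.5, n = 2
h = (b - a)/n = 1.375000

Trapezoidal rule: (h/2)[f(x₀) + 2f(x₁) + 2f(x₂) + ... + f(xₙ)]

x_0 = 1.7500, f(x_0) = 0.983986, coefficient = 1
x_1 = 3.1250, f(x_1) = 0.016592, coefficient = 2
x_2 = 4.5000, f(x_2) = -0.977530, coefficient = 1

I ≈ (1.375000/2) × 0.039640 = 0.027252
Exact value: 0.032550
Error: 0.005298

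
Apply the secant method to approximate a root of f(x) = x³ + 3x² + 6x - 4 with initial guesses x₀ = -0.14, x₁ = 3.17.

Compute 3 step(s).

f(x) = x³ + 3x² + 6x - 4
x₀ = -0.14, x₁ = 3.17

Secant formula: x_{n+1} = x_n - f(x_n)(x_n - x_{n-1})/(f(x_n) - f(x_{n-1}))

Iteration 1:
  f(-0.140000) = -4.783944
  f(3.170000) = 77.021713
  x_2 = 3.170000 - 77.021713×(3.170000 - (-0.140000))/(77.021713 - (-4.783944))
       = 0.053567
Iteration 2:
  f(3.170000) = 77.021713
  f(0.053567) = -3.669838
  x_3 = 0.053567 - (-3.669838)×(0.053567 - 3.170000)/(-3.669838 - 77.021713)
       = 0.195302
Iteration 3:
  f(0.053567) = -3.669838
  f(0.195302) = -2.706313
  x_4 = 0.195302 - (-2.706313)×(0.195302 - 0.053567)/(-2.706313 - (-3.669838))
       = 0.593401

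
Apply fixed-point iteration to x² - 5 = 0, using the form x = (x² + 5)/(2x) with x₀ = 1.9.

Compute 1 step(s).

Equation: x² - 5 = 0
Fixed-point form: x = (x² + 5)/(2x)
x₀ = 1.9

x_1 = g(1.900000) = 2.265789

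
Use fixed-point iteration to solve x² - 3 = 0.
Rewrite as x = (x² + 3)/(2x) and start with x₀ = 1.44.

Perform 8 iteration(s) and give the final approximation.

Equation: x² - 3 = 0
Fixed-point form: x = (x² + 3)/(2x)
x₀ = 1.44

x_1 = g(1.440000) = 1.761667
x_2 = g(1.761667) = 1.732300
x_3 = g(1.732300) = 1.732051
x_4 = g(1.732051) = 1.732051
x_5 = g(1.732051) = 1.732051
x_6 = g(1.732051) = 1.732051
x_7 = g(1.732051) = 1.732051
x_8 = g(1.732051) = 1.732051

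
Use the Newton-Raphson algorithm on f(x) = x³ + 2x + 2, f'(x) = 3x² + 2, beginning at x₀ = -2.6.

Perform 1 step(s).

f(x) = x³ + 2x + 2
f'(x) = 3x² + 2
x₀ = -2.6

Newton-Raphson formula: x_{n+1} = x_n - f(x_n)/f'(x_n)

Iteration 1:
  f(-2.600000) = -20.776000
  f'(-2.600000) = 22.280000
  x_1 = -2.600000 - (-20.776000)/22.280000 = -1.667504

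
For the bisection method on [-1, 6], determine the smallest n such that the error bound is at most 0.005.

We need (b-a)/2^n ≤ 0.005
(6 - (-1))/2^n ≤ 0.005
7/2^n ≤ 0.005
2^n ≥ 1400
n ≥ log₂(1400) = 10.45
n ≥ 11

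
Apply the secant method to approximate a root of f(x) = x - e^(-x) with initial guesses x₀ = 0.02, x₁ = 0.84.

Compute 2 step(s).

f(x) = x - e^(-x)
x₀ = 0.02, x₁ = 0.84

Secant formula: x_{n+1} = x_n - f(x_n)(x_n - x_{n-1})/(f(x_n) - f(x_{n-1}))

Iteration 1:
  f(0.020000) = -0.960199
  f(0.840000) = 0.408289
  x_2 = 0.840000 - 0.408289×(0.840000 - 0.020000)/(0.408289 - (-0.960199))
       = 0.595352
Iteration 2:
  f(0.840000) = 0.408289
  f(0.595352) = 0.043984
  x_3 = 0.595352 - 0.043984×(0.595352 - 0.840000)/(0.043984 - 0.408289)
       = 0.565815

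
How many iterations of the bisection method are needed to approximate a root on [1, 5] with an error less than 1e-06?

We need (b-a)/2^n ≤ 1e-06
(5 - 1)/2^n ≤ 1e-06
4/2^n ≤ 1e-06
2^n ≥ 4000000
n ≥ log₂(4000000) = 21.93
n ≥ 22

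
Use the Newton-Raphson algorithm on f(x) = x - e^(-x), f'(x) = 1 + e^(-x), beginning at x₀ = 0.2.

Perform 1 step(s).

f(x) = x - e^(-x)
f'(x) = 1 + e^(-x)
x₀ = 0.2

Newton-Raphson formula: x_{n+1} = x_n - f(x_n)/f'(x_n)

Iteration 1:
  f(0.200000) = -0.618731
  f'(0.200000) = 1.818731
  x_1 = 0.200000 - (-0.618731)/1.818731 = 0.540199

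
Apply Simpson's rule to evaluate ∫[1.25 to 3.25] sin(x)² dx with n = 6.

f(x) = sin(x)²
a = 1.25, b = 3.25, n = 6
h = (b - a)/n = 0.333333

Simpson's rule: (h/3)[f(x₀) + 4f(x₁) + 2f(x₂) + ... + f(xₙ)]

x_0 = 1.2500, f(x_0) = 0.900572, coefficient = 1
x_1 = 1.5833, f(x_1) = 0.999843, coefficient = 4
x_2 = 1.9167, f(x_2) = 0.885068, coefficient = 2
x_3 = 2.2500, f(x_3) = 0.605398, coefficient = 4
x_4 = 2.5833, f(x_4) = 0.280593, coefficient = 2
x_5 = 2.9167, f(x_5) = 0.049744, coefficient = 4
x_6 = 3.2500, f(x_6) = 0.011706, coefficient = 1

I ≈ (0.333333/3) × 9.863541 = 1.095949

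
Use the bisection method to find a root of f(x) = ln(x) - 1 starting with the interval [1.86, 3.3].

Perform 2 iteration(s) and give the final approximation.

f(x) = ln(x) - 1
Initial interval: [1.86, 3.3]

Iteration 1:
  c_1 = (1.860000 + 3.300000)/2 = 2.580000
  f(c_1) = f(2.580000) = -0.052211
  f(a) × f(c) ≥ 0, new interval: [2.580000, 3.300000]
Iteration 2:
  c_2 = (2.580000 + 3.300000)/2 = 2.940000
  f(c_2) = f(2.940000) = 0.078410
  f(a) × f(c) < 0, new interval: [2.580000, 2.940000]

After 2 iteration(s), the approximation is c_2 = 2.940000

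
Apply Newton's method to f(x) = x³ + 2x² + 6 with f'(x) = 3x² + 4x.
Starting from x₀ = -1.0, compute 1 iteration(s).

f(x) = x³ + 2x² + 6
f'(x) = 3x² + 4x
x₀ = -1.0

Newton-Raphson formula: x_{n+1} = x_n - f(x_n)/f'(x_n)

Iteration 1:
  f(-1.000000) = 7.000000
  f'(-1.000000) = -1.000000
  x_1 = -1.000000 - 7.000000/(-1.000000) = 6.000000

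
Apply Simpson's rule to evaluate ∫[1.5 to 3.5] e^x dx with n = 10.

f(x) = e^x
a = 1.5, b = 3.5, n = 10
h = (b - a)/n = 0.200000

Simpson's rule: (h/3)[f(x₀) + 4f(x₁) + 2f(x₂) + ... + f(xₙ)]

x_0 = 1.5000, f(x_0) = 4.481689, coefficient = 1
x_1 = 1.7000, f(x_1) = 5.473947, coefficient = 4
x_2 = 1.9000, f(x_2) = 6.685894, coefficient = 2
x_3 = 2.1000, f(x_3) = 8.166170, coefficient = 4
x_4 = 2.3000, f(x_4) = 9.974182, coefficient = 2
x_5 = 2.5000, f(x_5) = 12.182494, coefficient = 4
x_6 = 2.7000, f(x_6) = 14.879732, coefficient = 2
x_7 = 2.9000, f(x_7) = 18.174145, coefficient = 4
x_8 = 3.1000, f(x_8) = 22.197951, coefficient = 2
x_9 = 3.3000, f(x_9) = 27.112639, coefficient = 4
x_10 = 3.5000, f(x_10) = 33.115452, coefficient = 1

I ≈ (0.200000/3) × 429.510243 = 28.634016
Exact value: 28.633763
Error: 0.000253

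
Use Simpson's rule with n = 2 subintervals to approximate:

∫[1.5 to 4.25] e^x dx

f(x) = e^x
a = 1.5, b = 4.25, n = 2
h = (b - a)/n = 1.375000

Simpson's rule: (h/3)[f(x₀) + 4f(x₁) + 2f(x₂) + ... + f(xₙ)]

x_0 = 1.5000, f(x_0) = 4.481689, coefficient = 1
x_1 = 2.8750, f(x_1) = 17.725424, coefficient = 4
x_2 = 4.2500, f(x_2) = 70.105412, coefficient = 1

I ≈ (1.375000/3) × 145.488798 = 66.682366
Exact value: 65.623723
Error: 1.058642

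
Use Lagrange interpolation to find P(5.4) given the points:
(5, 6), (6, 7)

Lagrange interpolation formula:
P(x) = Σ yᵢ × Lᵢ(x)
where Lᵢ(x) = Π_{j≠i} (x - xⱼ)/(xᵢ - xⱼ)

L_0(5.4) = (5.4 - 6)/(5 - 6) = 0.600000
L_1(5.4) = (5.4 - 5)/(6 - 5) = 0.400000

P(5.4) = 6×L_0(5.4) + 7×L_1(5.4)
P(5.4) = 6.400000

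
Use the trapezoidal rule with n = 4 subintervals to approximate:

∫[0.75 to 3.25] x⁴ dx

f(x) = x⁴
a = 0.75, b = 3.25, n = 4
h = (b - a)/n = 0.625000

Trapezoidal rule: (h/2)[f(x₀) + 2f(x₁) + 2f(x₂) + ... + f(xₙ)]

x_0 = 0.7500, f(x_0) = 0.316406, coefficient = 1
x_1 = 1.3750, f(x_1) = 3.574463, coefficient = 2
x_2 = 2.0000, f(x_2) = 16.000000, coefficient = 2
x_3 = 2.6250, f(x_3) = 47.480713, coefficient = 2
x_4 = 3.2500, f(x_4) = 111.566406, coefficient = 1

I ≈ (0.625000/2) × 245.993164 = 76.872864
Exact value: 72.470703
Error: 4.402161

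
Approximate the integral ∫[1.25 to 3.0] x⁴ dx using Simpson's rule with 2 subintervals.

f(x) = x⁴
a = 1.25, b = 3.0, n = 2
h = (b - a)/n = 0.875000

Simpson's rule: (h/3)[f(x₀) + 4f(x₁) + 2f(x₂) + ... + f(xₙ)]

x_0 = 1.2500, f(x_0) = 2.441406, coefficient = 1
x_1 = 2.1250, f(x_1) = 20.390869, coefficient = 4
x_2 = 3.0000, f(x_2) = 81.000000, coefficient = 1

I ≈ (0.875000/3) × 165.004883 = 48.126424
Exact value: 47.989648
Error: 0.136776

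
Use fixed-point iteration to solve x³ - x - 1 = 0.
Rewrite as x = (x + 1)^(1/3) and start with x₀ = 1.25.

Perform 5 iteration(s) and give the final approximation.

Equation: x³ - x - 1 = 0
Fixed-point form: x = (x + 1)^(1/3)
x₀ = 1.25

x_1 = g(1.250000) = 1.310371
x_2 = g(1.310371) = 1.321987
x_3 = g(1.321987) = 1.324199
x_4 = g(1.324199) = 1.324619
x_5 = g(1.324619) = 1.324699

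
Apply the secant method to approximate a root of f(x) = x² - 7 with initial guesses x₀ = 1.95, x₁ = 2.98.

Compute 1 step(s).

f(x) = x² - 7
x₀ = 1.95, x₁ = 2.98

Secant formula: x_{n+1} = x_n - f(x_n)(x_n - x_{n-1})/(f(x_n) - f(x_{n-1}))

Iteration 1:
  f(1.950000) = -3.197500
  f(2.980000) = 1.880400
  x_2 = 2.980000 - 1.880400×(2.980000 - 1.950000)/(1.880400 - (-3.197500))
       = 2.598580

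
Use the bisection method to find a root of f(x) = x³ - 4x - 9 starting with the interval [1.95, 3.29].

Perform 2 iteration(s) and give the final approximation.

f(x) = x³ - 4x - 9
Initial interval: [1.95, 3.29]

Iteration 1:
  c_1 = (1.950000 + 3.290000)/2 = 2.620000
  f(c_1) = f(2.620000) = -1.495272
  f(a) × f(c) ≥ 0, new interval: [2.620000, 3.290000]
Iteration 2:
  c_2 = (2.620000 + 3.290000)/2 = 2.955000
  f(c_2) = f(2.955000) = 4.983134
  f(a) × f(c) < 0, new interval: [2.620000, 2.955000]

After 2 iteration(s), the approximation is c_2 = 2.955000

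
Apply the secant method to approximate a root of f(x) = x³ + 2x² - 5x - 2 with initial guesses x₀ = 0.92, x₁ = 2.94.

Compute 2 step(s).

f(x) = x³ + 2x² - 5x - 2
x₀ = 0.92, x₁ = 2.94

Secant formula: x_{n+1} = x_n - f(x_n)(x_n - x_{n-1})/(f(x_n) - f(x_{n-1}))

Iteration 1:
  f(0.920000) = -4.128512
  f(2.940000) = 25.999384
  x_2 = 2.940000 - 25.999384×(2.940000 - 0.920000)/(25.999384 - (-4.128512))
       = 1.196806
Iteration 2:
  f(2.940000) = 25.999384
  f(1.196806) = -3.405101
  x_3 = 1.196806 - (-3.405101)×(1.196806 - 2.940000)/(-3.405101 - 25.999384)
       = 1.398672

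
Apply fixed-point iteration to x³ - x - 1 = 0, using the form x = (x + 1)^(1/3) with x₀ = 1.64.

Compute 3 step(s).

Equation: x³ - x - 1 = 0
Fixed-point form: x = (x + 1)^(1/3)
x₀ = 1.64

x_1 = g(1.640000) = 1.382085
x_2 = g(1.382085) = 1.335526
x_3 = g(1.335526) = 1.326768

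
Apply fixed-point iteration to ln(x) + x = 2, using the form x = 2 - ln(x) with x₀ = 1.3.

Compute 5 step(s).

Equation: ln(x) + x = 2
Fixed-point form: x = 2 - ln(x)
x₀ = 1.3

x_1 = g(1.300000) = 1.737636
x_2 = g(1.737636) = 1.447475
x_3 = g(1.447475) = 1.630180
x_4 = g(1.630180) = 1.511310
x_5 = g(1.511310) = 1.587023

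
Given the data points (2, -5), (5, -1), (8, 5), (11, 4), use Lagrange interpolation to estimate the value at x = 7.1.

Lagrange interpolation formula:
P(x) = Σ yᵢ × Lᵢ(x)
where Lᵢ(x) = Π_{j≠i} (x - xⱼ)/(xᵢ - xⱼ)

L_0(7.1) = (7.1 - 5)/(2 - 5) × (7.1 - 8)/(2 - 8) × (7.1 - 11)/(2 - 11) = -0.045500
L_1(7.1) = (7.1 - 2)/(5 - 2) × (7.1 - 8)/(5 - 8) × (7.1 - 11)/(5 - 11) = 0.331500
L_2(7.1) = (7.1 - 2)/(8 - 2) × (7.1 - 5)/(8 - 5) × (7.1 - 11)/(8 - 11) = 0.773500
L_3(7.1) = (7.1 - 2)/(11 - 2) × (7.1 - 5)/(11 - 5) × (7.1 - 8)/(11 - 8) = -0.059500

P(7.1) = (-5)×L_0(7.1) + (-1)×L_1(7.1) + 5×L_2(7.1) + 4×L_3(7.1)
P(7.1) = 3.525500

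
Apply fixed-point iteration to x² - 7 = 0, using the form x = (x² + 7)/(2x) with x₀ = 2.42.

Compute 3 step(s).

Equation: x² - 7 = 0
Fixed-point form: x = (x² + 7)/(2x)
x₀ = 2.42

x_1 = g(2.420000) = 2.656281
x_2 = g(2.656281) = 2.645772
x_3 = g(2.645772) = 2.645751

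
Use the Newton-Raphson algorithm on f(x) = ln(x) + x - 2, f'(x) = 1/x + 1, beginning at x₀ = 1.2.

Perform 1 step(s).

f(x) = ln(x) + x - 2
f'(x) = 1/x + 1
x₀ = 1.2

Newton-Raphson formula: x_{n+1} = x_n - f(x_n)/f'(x_n)

Iteration 1:
  f(1.200000) = -0.617678
  f'(1.200000) = 1.833333
  x_1 = 1.200000 - (-0.617678)/1.833333 = 1.536916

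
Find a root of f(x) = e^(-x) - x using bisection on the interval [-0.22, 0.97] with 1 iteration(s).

f(x) = e^(-x) - x
Initial interval: [-0.22, 0.97]

Iteration 1:
  c_1 = (-0.220000 + 0.970000)/2 = 0.375000
  f(c_1) = f(0.375000) = 0.312289
  f(a) × f(c) ≥ 0, new interval: [0.375000, 0.970000]

After 1 iteration(s), the approximation is c_1 = 0.375000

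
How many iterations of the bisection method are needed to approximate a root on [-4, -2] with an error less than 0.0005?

We need (b-a)/2^n ≤ 0.0005
(-2 - (-4))/2^n ≤ 0.0005
2/2^n ≤ 0.0005
2^n ≥ 4000
n ≥ log₂(4000) = 11.97
n ≥ 12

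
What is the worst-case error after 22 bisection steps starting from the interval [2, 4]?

Bisection error bound: |error| ≤ (b-a)/2^n
|error| ≤ (4 - 2)/2^22 = 2/2^22
|error| ≤ 0.0000004768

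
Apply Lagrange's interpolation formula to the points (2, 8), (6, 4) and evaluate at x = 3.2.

Lagrange interpolation formula:
P(x) = Σ yᵢ × Lᵢ(x)
where Lᵢ(x) = Π_{j≠i} (x - xⱼ)/(xᵢ - xⱼ)

L_0(3.2) = (3.2 - 6)/(2 - 6) = 0.700000
L_1(3.2) = (3.2 - 2)/(6 - 2) = 0.300000

P(3.2) = 8×L_0(3.2) + 4×L_1(3.2)
P(3.2) = 6.800000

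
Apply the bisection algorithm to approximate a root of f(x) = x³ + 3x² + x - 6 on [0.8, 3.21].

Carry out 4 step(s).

f(x) = x³ + 3x² + x - 6
Initial interval: [0.8, 3.21]

Iteration 1:
  c_1 = (0.800000 + 3.210000)/2 = 2.005000
  f(c_1) = f(2.005000) = 16.125225
  f(a) × f(c) < 0, new interval: [0.800000, 2.005000]
Iteration 2:
  c_2 = (0.800000 + 2.005000)/2 = 1.402500
  f(c_2) = f(1.402500) = 4.062245
  f(a) × f(c) < 0, new interval: [0.800000, 1.402500]
Iteration 3:
  c_3 = (0.800000 + 1.402500)/2 = 1.101250
  f(c_3) = f(1.101250) = 0.075047
  f(a) × f(c) < 0, new interval: [0.800000, 1.101250]
Iteration 4:
  c_4 = (0.800000 + 1.101250)/2 = 0.950625
  f(c_4) = f(0.950625) = -1.479243
  f(a) × f(c) ≥ 0, new interval: [0.950625, 1.101250]

After 4 iteration(s), the approximation is c_4 = 0.950625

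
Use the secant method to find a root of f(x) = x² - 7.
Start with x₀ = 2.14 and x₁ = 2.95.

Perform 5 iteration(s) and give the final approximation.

f(x) = x² - 7
x₀ = 2.14, x₁ = 2.95

Secant formula: x_{n+1} = x_n - f(x_n)(x_n - x_{n-1})/(f(x_n) - f(x_{n-1}))

Iteration 1:
  f(2.140000) = -2.420400
  f(2.950000) = 1.702500
  x_2 = 2.950000 - 1.702500×(2.950000 - 2.140000)/(1.702500 - (-2.420400))
       = 2.615521
Iteration 2:
  f(2.950000) = 1.702500
  f(2.615521) = -0.159052
  x_3 = 2.615521 - (-0.159052)×(2.615521 - 2.950000)/(-0.159052 - 1.702500)
       = 2.644099
Iteration 3:
  f(2.615521) = -0.159052
  f(2.644099) = -0.008742
  x_4 = 2.644099 - (-0.008742)×(2.644099 - 2.615521)/(-0.008742 - (-0.159052))
       = 2.645761
Iteration 4:
  f(2.644099) = -0.008742
  f(2.645761) = 0.000050
  x_5 = 2.645761 - 0.000050×(2.645761 - 2.644099)/(0.000050 - (-0.008742))
       = 2.645751
Iteration 5:
  f(2.645761) = 0.000050
  f(2.645751) = 0.000000
  x_6 = 2.645751 - 0.000000×(2.645751 - 2.645761)/(0.000000 - 0.000050)
       = 2.645751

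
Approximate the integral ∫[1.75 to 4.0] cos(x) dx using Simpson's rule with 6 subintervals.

f(x) = cos(x)
a = 1.75, b = 4.0, n = 6
h = (b - a)/n = 0.375000

Simpson's rule: (h/3)[f(x₀) + 4f(x₁) + 2f(x₂) + ... + f(xₙ)]

x_0 = 1.7500, f(x_0) = -0.178246, coefficient = 1
x_1 = 2.1250, f(x_1) = -0.526266, coefficient = 4
x_2 = 2.5000, f(x_2) = -0.801144, coefficient = 2
x_3 = 2.8750, f(x_3) = -0.964674, coefficient = 4
x_4 = 3.2500, f(x_4) = -0.994130, coefficient = 2
x_5 = 3.6250, f(x_5) = -0.885416, coefficient = 4
x_6 = 4.0000, f(x_6) = -0.653644, coefficient = 1

I ≈ (0.375000/3) × -13.927864 = -1.740983
Exact value: -1.740788
Error: 0.000194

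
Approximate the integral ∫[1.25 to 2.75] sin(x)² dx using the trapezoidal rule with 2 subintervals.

f(x) = sin(x)²
a = 1.25, b = 2.75, n = 2
h = (b - a)/n = 0.750000

Trapezoidal rule: (h/2)[f(x₀) + 2f(x₁) + 2f(x₂) + ... + f(xₙ)]

x_0 = 1.2500, f(x_0) = 0.900572, coefficient = 1
x_1 = 2.0000, f(x_1) = 0.826822, coefficient = 2
x_2 = 2.7500, f(x_2) = 0.145665, coefficient = 1

I ≈ (0.750000/2) × 2.699881 = 1.012455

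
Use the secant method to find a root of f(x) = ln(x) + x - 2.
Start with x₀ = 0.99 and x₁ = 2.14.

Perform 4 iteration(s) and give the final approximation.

f(x) = ln(x) + x - 2
x₀ = 0.99, x₁ = 2.14

Secant formula: x_{n+1} = x_n - f(x_n)(x_n - x_{n-1})/(f(x_n) - f(x_{n-1}))

Iteration 1:
  f(0.990000) = -1.020050
  f(2.140000) = 0.900806
  x_2 = 2.140000 - 0.900806×(2.140000 - 0.990000)/(0.900806 - (-1.020050))
       = 1.600695
Iteration 2:
  f(2.140000) = 0.900806
  f(1.600695) = 0.071133
  x_3 = 1.600695 - 0.071133×(1.600695 - 2.140000)/(0.071133 - 0.900806)
       = 1.554457
Iteration 3:
  f(1.600695) = 0.071133
  f(1.554457) = -0.004417
  x_4 = 1.554457 - (-0.004417)×(1.554457 - 1.600695)/(-0.004417 - 0.071133)
       = 1.557160
Iteration 4:
  f(1.554457) = -0.004417
  f(1.557160) = 0.000024
  x_5 = 1.557160 - 0.000024×(1.557160 - 1.554457)/(0.000024 - (-0.004417))
       = 1.557146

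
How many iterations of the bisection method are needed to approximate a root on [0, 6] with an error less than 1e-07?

We need (b-a)/2^n ≤ 1e-07
(6 - 0)/2^n ≤ 1e-07
6/2^n ≤ 1e-07
2^n ≥ 60000000
n ≥ log₂(60000000) = 25.84
n ≥ 26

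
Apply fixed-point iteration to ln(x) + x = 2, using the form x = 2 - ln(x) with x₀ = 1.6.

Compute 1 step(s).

Equation: ln(x) + x = 2
Fixed-point form: x = 2 - ln(x)
x₀ = 1.6

x_1 = g(1.600000) = 1.529996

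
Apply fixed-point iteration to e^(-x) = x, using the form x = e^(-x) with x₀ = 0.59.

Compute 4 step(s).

Equation: e^(-x) = x
Fixed-point form: x = e^(-x)
x₀ = 0.59

x_1 = g(0.590000) = 0.554327
x_2 = g(0.554327) = 0.574459
x_3 = g(0.574459) = 0.563010
x_4 = g(0.563010) = 0.569493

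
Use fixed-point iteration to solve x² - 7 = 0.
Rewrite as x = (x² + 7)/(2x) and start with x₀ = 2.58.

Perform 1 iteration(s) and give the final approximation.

Equation: x² - 7 = 0
Fixed-point form: x = (x² + 7)/(2x)
x₀ = 2.58

x_1 = g(2.580000) = 2.646589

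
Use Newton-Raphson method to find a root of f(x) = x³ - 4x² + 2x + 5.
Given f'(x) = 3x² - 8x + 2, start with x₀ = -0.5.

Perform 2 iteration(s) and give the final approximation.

f(x) = x³ - 4x² + 2x + 5
f'(x) = 3x² - 8x + 2
x₀ = -0.5

Newton-Raphson formula: x_{n+1} = x_n - f(x_n)/f'(x_n)

Iteration 1:
  f(-0.500000) = 2.875000
  f'(-0.500000) = 6.750000
  x_1 = -0.500000 - 2.875000/6.750000 = -0.925926
Iteration 2:
  f(-0.925926) = -1.075039
  f'(-0.925926) = 11.979424
  x_2 = -0.925926 - (-1.075039)/11.979424 = -0.836185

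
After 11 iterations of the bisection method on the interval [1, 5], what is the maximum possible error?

Bisection error bound: |error| ≤ (b-a)/2^n
|error| ≤ (5 - 1)/2^11 = 4/2^11
|error| ≤ 0.0019531250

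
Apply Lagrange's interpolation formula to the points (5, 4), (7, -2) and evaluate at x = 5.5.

Lagrange interpolation formula:
P(x) = Σ yᵢ × Lᵢ(x)
where Lᵢ(x) = Π_{j≠i} (x - xⱼ)/(xᵢ - xⱼ)

L_0(5.5) = (5.5 - 7)/(5 - 7) = 0.750000
L_1(5.5) = (5.5 - 5)/(7 - 5) = 0.250000

P(5.5) = 4×L_0(5.5) + (-2)×L_1(5.5)
P(5.5) = 2.500000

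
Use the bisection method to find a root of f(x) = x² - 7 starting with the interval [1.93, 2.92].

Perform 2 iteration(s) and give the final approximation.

f(x) = x² - 7
Initial interval: [1.93, 2.92]

Iteration 1:
  c_1 = (1.930000 + 2.920000)/2 = 2.425000
  f(c_1) = f(2.425000) = -1.119375
  f(a) × f(c) ≥ 0, new interval: [2.425000, 2.920000]
Iteration 2:
  c_2 = (2.425000 + 2.920000)/2 = 2.672500
  f(c_2) = f(2.672500) = 0.142256
  f(a) × f(c) < 0, new interval: [2.425000, 2.672500]

After 2 iteration(s), the approximation is c_2 = 2.672500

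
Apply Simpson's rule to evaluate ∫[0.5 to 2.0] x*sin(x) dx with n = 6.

f(x) = x*sin(x)
a = 0.5, b = 2.0, n = 6
h = (b - a)/n = 0.250000

Simpson's rule: (h/3)[f(x₀) + 4f(x₁) + 2f(x₂) + ... + f(xₙ)]

x_0 = 0.5000, f(x_0) = 0.239713, coefficient = 1
x_1 = 0.7500, f(x_1) = 0.511229, coefficient = 4
x_2 = 1.0000, f(x_2) = 0.841471, coefficient = 2
x_3 = 1.2500, f(x_3) = 1.186231, coefficient = 4
x_4 = 1.5000, f(x_4) = 1.496242, coefficient = 2
x_5 = 1.7500, f(x_5) = 1.721975, coefficient = 4
x_6 = 2.0000, f(x_6) = 1.818595, coefficient = 1

I ≈ (0.250000/3) × 20.411476 = 1.700956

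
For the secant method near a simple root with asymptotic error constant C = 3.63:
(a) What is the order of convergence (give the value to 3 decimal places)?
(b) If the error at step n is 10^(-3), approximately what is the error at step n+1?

(a) Secant method has superlinear convergence with order φ = (1+√5)/2 ≈ 1.618.
    This means |e_{n+1}| ≈ C|e_n|^1.618.

(b) With |e_n| = 10^(-3) and C = 3.63:
    |e_{n+1}| ≈ 3.63 × (10^(-3))^1.618 = 3.63 × 10^(-4.85)

(a) ≈ 1.618 (golden ratio); (b) |e_{n+1}| ≈ 5.079e-05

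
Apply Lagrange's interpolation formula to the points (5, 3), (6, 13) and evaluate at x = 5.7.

Lagrange interpolation formula:
P(x) = Σ yᵢ × Lᵢ(x)
where Lᵢ(x) = Π_{j≠i} (x - xⱼ)/(xᵢ - xⱼ)

L_0(5.7) = (5.7 - 6)/(5 - 6) = 0.300000
L_1(5.7) = (5.7 - 5)/(6 - 5) = 0.700000

P(5.7) = 3×L_0(5.7) + 13×L_1(5.7)
P(5.7) = 10.000000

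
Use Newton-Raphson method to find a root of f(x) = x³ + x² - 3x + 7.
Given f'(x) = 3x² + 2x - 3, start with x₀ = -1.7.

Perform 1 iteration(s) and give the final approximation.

f(x) = x³ + x² - 3x + 7
f'(x) = 3x² + 2x - 3
x₀ = -1.7

Newton-Raphson formula: x_{n+1} = x_n - f(x_n)/f'(x_n)

Iteration 1:
  f(-1.700000) = 10.077000
  f'(-1.700000) = 2.270000
  x_1 = -1.700000 - 10.077000/2.270000 = -6.139207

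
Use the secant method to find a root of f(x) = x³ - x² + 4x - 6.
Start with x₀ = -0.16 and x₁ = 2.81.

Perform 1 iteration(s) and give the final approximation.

f(x) = x³ - x² + 4x - 6
x₀ = -0.16, x₁ = 2.81

Secant formula: x_{n+1} = x_n - f(x_n)(x_n - x_{n-1})/(f(x_n) - f(x_{n-1}))

Iteration 1:
  f(-0.160000) = -6.669696
  f(2.810000) = 19.531941
  x_2 = 2.810000 - 19.531941×(2.810000 - (-0.160000))/(19.531941 - (-6.669696))
       = 0.596021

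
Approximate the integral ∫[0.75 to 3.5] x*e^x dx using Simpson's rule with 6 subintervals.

f(x) = x*e^x
a = 0.75, b = 3.5, n = 6
h = (b - a)/n = 0.458333

Simpson's rule: (h/3)[f(x₀) + 4f(x₁) + 2f(x₂) + ... + f(xₙ)]

x_0 = 0.7500, f(x_0) = 1.587750, coefficient = 1
x_1 = 1.2083, f(x_1) = 4.045379, coefficient = 4
x_2 = 1.6667, f(x_2) = 8.824150, coefficient = 2
x_3 = 2.1250, f(x_3) = 17.792407, coefficient = 4
x_4 = 2.5833, f(x_4) = 34.206439, coefficient = 2
x_5 = 3.0417, f(x_5) = 63.692848, coefficient = 4
x_6 = 3.5000, f(x_6) = 115.904082, coefficient = 1

I ≈ (0.458333/3) × 545.675547 = 83.367097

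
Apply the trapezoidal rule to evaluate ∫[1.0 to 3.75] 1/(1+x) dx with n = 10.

f(x) = 1/(1+x)
a = 1.0, b = 3.75, n = 10
h = (b - a)/n = 0.275000

Trapezoidal rule: (h/2)[f(x₀) + 2f(x₁) + 2f(x₂) + ... + f(xₙ)]

x_0 = 1.0000, f(x_0) = 0.500000, coefficient = 1
x_1 = 1.2750, f(x_1) = 0.439560, coefficient = 2
x_2 = 1.5500, f(x_2) = 0.392157, coefficient = 2
x_3 = 1.8250, f(x_3) = 0.353982, coefficient = 2
x_4 = 2.1000, f(x_4) = 0.322581, coefficient = 2
x_5 = 2.3750, f(x_5) = 0.296296, coefficient = 2
x_6 = 2.6500, f(x_6) = 0.273973, coefficient = 2
x_7 = 2.9250, f(x_7) = 0.254777, coefficient = 2
x_8 = 3.2000, f(x_8) = 0.238095, coefficient = 2
x_9 = 3.4750, f(x_9) = 0.223464, coefficient = 2
x_10 = 3.7500, f(x_10) = 0.210526, coefficient = 1

I ≈ (0.275000/2) × 6.300297 = 0.866291
Exact value: 0.864997
Error: 0.001293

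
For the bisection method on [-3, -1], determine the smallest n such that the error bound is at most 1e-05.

We need (b-a)/2^n ≤ 1e-05
(-1 - (-3))/2^n ≤ 1e-05
2/2^n ≤ 1e-05
2^n ≥ 200000
n ≥ log₂(200000) = 17.61
n ≥ 18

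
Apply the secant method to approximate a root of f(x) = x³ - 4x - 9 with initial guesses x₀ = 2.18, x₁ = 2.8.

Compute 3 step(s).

f(x) = x³ - 4x - 9
x₀ = 2.18, x₁ = 2.8

Secant formula: x_{n+1} = x_n - f(x_n)(x_n - x_{n-1})/(f(x_n) - f(x_{n-1}))

Iteration 1:
  f(2.180000) = -7.359768
  f(2.800000) = 1.752000
  x_2 = 2.800000 - 1.752000×(2.800000 - 2.180000)/(1.752000 - (-7.359768))
       = 2.680787
Iteration 2:
  f(2.800000) = 1.752000
  f(2.680787) = -0.457351
  x_3 = 2.680787 - (-0.457351)×(2.680787 - 2.800000)/(-0.457351 - 1.752000)
       = 2.705465
Iteration 3:
  f(2.680787) = -0.457351
  f(2.705465) = -0.019098
  x_4 = 2.705465 - (-0.019098)×(2.705465 - 2.680787)/(-0.019098 - (-0.457351))
       = 2.706540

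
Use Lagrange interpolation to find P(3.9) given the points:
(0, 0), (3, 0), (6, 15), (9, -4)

Lagrange interpolation formula:
P(x) = Σ yᵢ × Lᵢ(x)
where Lᵢ(x) = Π_{j≠i} (x - xⱼ)/(xᵢ - xⱼ)

L_0(3.9) = (3.9 - 3)/(0 - 3) × (3.9 - 6)/(0 - 6) × (3.9 - 9)/(0 - 9) = -0.059500
L_1(3.9) = (3.9 - 0)/(3 - 0) × (3.9 - 6)/(3 - 6) × (3.9 - 9)/(3 - 9) = 0.773500
L_2(3.9) = (3.9 - 0)/(6 - 0) × (3.9 - 3)/(6 - 3) × (3.9 - 9)/(6 - 9) = 0.331500
L_3(3.9) = (3.9 - 0)/(9 - 0) × (3.9 - 3)/(9 - 3) × (3.9 - 6)/(9 - 6) = -0.045500

P(3.9) = 0×L_0(3.9) + 0×L_1(3.9) + 15×L_2(3.9) + (-4)×L_3(3.9)
P(3.9) = 5.154500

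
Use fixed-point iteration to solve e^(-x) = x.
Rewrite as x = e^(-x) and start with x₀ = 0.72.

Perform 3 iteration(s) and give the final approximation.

Equation: e^(-x) = x
Fixed-point form: x = e^(-x)
x₀ = 0.72

x_1 = g(0.720000) = 0.486752
x_2 = g(0.486752) = 0.614619
x_3 = g(0.614619) = 0.540847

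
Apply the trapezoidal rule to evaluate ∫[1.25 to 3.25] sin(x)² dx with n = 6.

f(x) = sin(x)²
a = 1.25, b = 3.25, n = 6
h = (b - a)/n = 0.333333

Trapezoidal rule: (h/2)[f(x₀) + 2f(x₁) + 2f(x₂) + ... + f(xₙ)]

x_0 = 1.2500, f(x_0) = 0.900572, coefficient = 1
x_1 = 1.5833, f(x_1) = 0.999843, coefficient = 2
x_2 = 1.9167, f(x_2) = 0.885068, coefficient = 2
x_3 = 2.2500, f(x_3) = 0.605398, coefficient = 2
x_4 = 2.5833, f(x_4) = 0.280593, coefficient = 2
x_5 = 2.9167, f(x_5) = 0.049744, coefficient = 2
x_6 = 3.2500, f(x_6) = 0.011706, coefficient = 1

I ≈ (0.333333/2) × 6.553571 = 1.092262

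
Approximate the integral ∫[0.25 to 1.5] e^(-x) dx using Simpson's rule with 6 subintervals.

f(x) = e^(-x)
a = 0.25, b = 1.5, n = 6
h = (b - a)/n = 0.208333

Simpson's rule: (h/3)[f(x₀) + 4f(x₁) + 2f(x₂) + ... + f(xₙ)]

x_0 = 0.2500, f(x_0) = 0.778801, coefficient = 1
x_1 = 0.4583, f(x_1) = 0.632337, coefficient = 4
x_2 = 0.6667, f(x_2) = 0.513417, coefficient = 2
x_3 = 0.8750, f(x_3) = 0.416862, coefficient = 4
x_4 = 1.0833, f(x_4) = 0.338465, coefficient = 2
x_5 = 1.2917, f(x_5) = 0.274812, coefficient = 4
x_6 = 1.5000, f(x_6) = 0.223130, coefficient = 1

I ≈ (0.208333/3) × 8.001740 = 0.555676
Exact value: 0.555671
Error: 0.000006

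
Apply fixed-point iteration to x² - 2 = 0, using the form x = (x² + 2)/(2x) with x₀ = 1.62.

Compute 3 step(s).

Equation: x² - 2 = 0
Fixed-point form: x = (x² + 2)/(2x)
x₀ = 1.62

x_1 = g(1.620000) = 1.427284
x_2 = g(1.427284) = 1.414273
x_3 = g(1.414273) = 1.414214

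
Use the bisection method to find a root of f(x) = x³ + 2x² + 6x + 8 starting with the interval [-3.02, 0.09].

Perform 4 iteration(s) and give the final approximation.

f(x) = x³ + 2x² + 6x + 8
Initial interval: [-3.02, 0.09]

Iteration 1:
  c_1 = (-3.020000 + 0.090000)/2 = -1.465000
  f(c_1) = f(-1.465000) = 0.358230
  f(a) × f(c) < 0, new interval: [-3.020000, -1.465000]
Iteration 2:
  c_2 = (-3.020000 + (-1.465000))/2 = -2.242500
  f(c_2) = f(-2.242500) = -6.674486
  f(a) × f(c) ≥ 0, new interval: [-2.242500, -1.465000]
Iteration 3:
  c_3 = (-2.242500 + (-1.465000))/2 = -1.853750
  f(c_3) = f(-1.853750) = -2.619928
  f(a) × f(c) ≥ 0, new interval: [-1.853750, -1.465000]
Iteration 4:
  c_4 = (-1.853750 + (-1.465000))/2 = -1.659375
  f(c_4) = f(-1.659375) = -1.018330
  f(a) × f(c) ≥ 0, new interval: [-1.659375, -1.465000]

After 4 iteration(s), the approximation is c_4 = -1.659375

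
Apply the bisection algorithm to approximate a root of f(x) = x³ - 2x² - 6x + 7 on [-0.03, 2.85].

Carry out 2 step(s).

f(x) = x³ - 2x² - 6x + 7
Initial interval: [-0.03, 2.85]

Iteration 1:
  c_1 = (-0.030000 + 2.850000)/2 = 1.410000
  f(c_1) = f(1.410000) = -2.632979
  f(a) × f(c) < 0, new interval: [-0.030000, 1.410000]
Iteration 2:
  c_2 = (-0.030000 + 1.410000)/2 = 0.690000
  f(c_2) = f(0.690000) = 2.236309
  f(a) × f(c) ≥ 0, new interval: [0.690000, 1.410000]

After 2 iteration(s), the approximation is c_2 = 0.690000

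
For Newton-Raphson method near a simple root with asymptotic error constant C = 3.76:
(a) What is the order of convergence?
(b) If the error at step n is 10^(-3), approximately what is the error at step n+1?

(a) Newton-Raphson has quadratic (order 2) convergence near simple roots.
    This means |e_{n+1}| ≈ C|e_n|².

(b) With |e_n| = 10^(-3) and C = 3.76:
    |e_{n+1}| ≈ 3.76 × (10^(-3))² = 3.76 × 10^(-6)

(a) 2 (quadratic); (b) |e_{n+1}| ≈ 3.760e-06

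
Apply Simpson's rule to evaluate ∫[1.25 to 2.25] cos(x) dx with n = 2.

f(x) = cos(x)
a = 1.25, b = 2.25, n = 2
h = (b - a)/n = 0.500000

Simpson's rule: (h/3)[f(x₀) + 4f(x₁) + 2f(x₂) + ... + f(xₙ)]

x_0 = 1.2500, f(x_0) = 0.315322, coefficient = 1
x_1 = 1.7500, f(x_1) = -0.178246, coefficient = 4
x_2 = 2.2500, f(x_2) = -0.628174, coefficient = 1

I ≈ (0.500000/3) × -1.025835 = -0.170973
Exact value: -0.170911
Error: 0.000061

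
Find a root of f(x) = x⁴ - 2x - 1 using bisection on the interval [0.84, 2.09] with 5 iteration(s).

f(x) = x⁴ - 2x - 1
Initial interval: [0.84, 2.09]

Iteration 1:
  c_1 = (0.840000 + 2.090000)/2 = 1.465000
  f(c_1) = f(1.465000) = 0.676282
  f(a) × f(c) < 0, new interval: [0.840000, 1.465000]
Iteration 2:
  c_2 = (0.840000 + 1.465000)/2 = 1.152500
  f(c_2) = f(1.152500) = -1.540735
  f(a) × f(c) ≥ 0, new interval: [1.152500, 1.465000]
Iteration 3:
  c_3 = (1.152500 + 1.465000)/2 = 1.308750
  f(c_3) = f(1.308750) = -0.683725
  f(a) × f(c) ≥ 0, new interval: [1.308750, 1.465000]
Iteration 4:
  c_4 = (1.308750 + 1.465000)/2 = 1.386875
  f(c_4) = f(1.386875) = -0.074197
  f(a) × f(c) ≥ 0, new interval: [1.386875, 1.465000]
Iteration 5:
  c_5 = (1.386875 + 1.465000)/2 = 1.425937
  f(c_5) = f(1.425937) = 0.282425
  f(a) × f(c) < 0, new interval: [1.386875, 1.425937]

After 5 iteration(s), the approximation is c_5 = 1.425937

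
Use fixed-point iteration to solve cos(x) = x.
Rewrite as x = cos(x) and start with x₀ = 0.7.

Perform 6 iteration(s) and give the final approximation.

Equation: cos(x) = x
Fixed-point form: x = cos(x)
x₀ = 0.7

x_1 = g(0.700000) = 0.764842
x_2 = g(0.764842) = 0.721492
x_3 = g(0.721492) = 0.750821
x_4 = g(0.750821) = 0.731129
x_5 = g(0.731129) = 0.744421
x_6 = g(0.744421) = 0.735480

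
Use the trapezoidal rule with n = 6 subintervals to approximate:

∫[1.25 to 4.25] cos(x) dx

f(x) = cos(x)
a = 1.25, b = 4.25, n = 6
h = (b - a)/n = 0.500000

Trapezoidal rule: (h/2)[f(x₀) + 2f(x₁) + 2f(x₂) + ... + f(xₙ)]

x_0 = 1.2500, f(x_0) = 0.315322, coefficient = 1
x_1 = 1.7500, f(x_1) = -0.178246, coefficient = 2
x_2 = 2.2500, f(x_2) = -0.628174, coefficient = 2
x_3 = 2.7500, f(x_3) = -0.924302, coefficient = 2
x_4 = 3.2500, f(x_4) = -0.994130, coefficient = 2
x_5 = 3.7500, f(x_5) = -0.820559, coefficient = 2
x_6 = 4.2500, f(x_6) = -0.446087, coefficient = 1

I ≈ (0.500000/2) × -7.221587 = -1.805397
Exact value: -1.843974
Error: 0.038577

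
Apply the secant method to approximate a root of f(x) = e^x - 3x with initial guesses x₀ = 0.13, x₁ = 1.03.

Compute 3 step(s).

f(x) = e^x - 3x
x₀ = 0.13, x₁ = 1.03

Secant formula: x_{n+1} = x_n - f(x_n)(x_n - x_{n-1})/(f(x_n) - f(x_{n-1}))

Iteration 1:
  f(0.130000) = 0.748828
  f(1.030000) = -0.288934
  x_2 = 1.030000 - (-0.288934)×(1.030000 - 0.130000)/(-0.288934 - 0.748828)
       = 0.779422
Iteration 2:
  f(1.030000) = -0.288934
  f(0.779422) = -0.158054
  x_3 = 0.779422 - (-0.158054)×(0.779422 - 1.030000)/(-0.158054 - (-0.288934))
       = 0.476817
Iteration 3:
  f(0.779422) = -0.158054
  f(0.476817) = 0.180487
  x_4 = 0.476817 - 0.180487×(0.476817 - 0.779422)/(0.180487 - (-0.158054))
       = 0.638145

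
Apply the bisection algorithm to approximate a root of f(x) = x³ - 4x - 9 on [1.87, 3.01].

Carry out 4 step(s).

f(x) = x³ - 4x - 9
Initial interval: [1.87, 3.01]

Iteration 1:
  c_1 = (1.870000 + 3.010000)/2 = 2.440000
  f(c_1) = f(2.440000) = -4.233216
  f(a) × f(c) ≥ 0, new interval: [2.440000, 3.010000]
Iteration 2:
  c_2 = (2.440000 + 3.010000)/2 = 2.725000
  f(c_2) = f(2.725000) = 0.334828
  f(a) × f(c) < 0, new interval: [2.440000, 2.725000]
Iteration 3:
  c_3 = (2.440000 + 2.725000)/2 = 2.582500
  f(c_3) = f(2.582500) = -2.106517
  f(a) × f(c) ≥ 0, new interval: [2.582500, 2.725000]
Iteration 4:
  c_4 = (2.582500 + 2.725000)/2 = 2.653750
  f(c_4) = f(2.653750) = -0.926260
  f(a) × f(c) ≥ 0, new interval: [2.653750, 2.725000]

After 4 iteration(s), the approximation is c_4 = 2.653750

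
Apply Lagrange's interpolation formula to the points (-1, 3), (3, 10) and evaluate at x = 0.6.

Lagrange interpolation formula:
P(x) = Σ yᵢ × Lᵢ(x)
where Lᵢ(x) = Π_{j≠i} (x - xⱼ)/(xᵢ - xⱼ)

L_0(0.6) = (0.6 - 3)/(-1 - 3) = 0.600000
L_1(0.6) = (0.6 - (-1))/(3 - (-1)) = 0.400000

P(0.6) = 3×L_0(0.6) + 10×L_1(0.6)
P(0.6) = 5.800000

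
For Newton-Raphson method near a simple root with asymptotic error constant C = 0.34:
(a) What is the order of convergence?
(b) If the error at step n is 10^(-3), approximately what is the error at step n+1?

(a) Newton-Raphson has quadratic (order 2) convergence near simple roots.
    This means |e_{n+1}| ≈ C|e_n|².

(b) With |e_n| = 10^(-3) and C = 0.34:
    |e_{n+1}| ≈ 0.34 × (10^(-3))² = 0.34 × 10^(-6)

(a) 2 (quadratic); (b) |e_{n+1}| ≈ 3.400e-07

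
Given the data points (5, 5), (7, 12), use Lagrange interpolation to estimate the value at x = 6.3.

Lagrange interpolation formula:
P(x) = Σ yᵢ × Lᵢ(x)
where Lᵢ(x) = Π_{j≠i} (x - xⱼ)/(xᵢ - xⱼ)

L_0(6.3) = (6.3 - 7)/(5 - 7) = 0.350000
L_1(6.3) = (6.3 - 5)/(7 - 5) = 0.650000

P(6.3) = 5×L_0(6.3) + 12×L_1(6.3)
P(6.3) = 9.550000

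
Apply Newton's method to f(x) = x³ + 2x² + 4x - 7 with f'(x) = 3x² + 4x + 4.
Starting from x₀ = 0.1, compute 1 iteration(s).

f(x) = x³ + 2x² + 4x - 7
f'(x) = 3x² + 4x + 4
x₀ = 0.1

Newton-Raphson formula: x_{n+1} = x_n - f(x_n)/f'(x_n)

Iteration 1:
  f(0.100000) = -6.579000
  f'(0.100000) = 4.430000
  x_1 = 0.100000 - (-6.579000)/4.430000 = 1.585102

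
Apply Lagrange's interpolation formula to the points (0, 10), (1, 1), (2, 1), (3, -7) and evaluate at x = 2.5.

Lagrange interpolation formula:
P(x) = Σ yᵢ × Lᵢ(x)
where Lᵢ(x) = Π_{j≠i} (x - xⱼ)/(xᵢ - xⱼ)

L_0(2.5) = (2.5 - 1)/(0 - 1) × (2.5 - 2)/(0 - 2) × (2.5 - 3)/(0 - 3) = 0.062500
L_1(2.5) = (2.5 - 0)/(1 - 0) × (2.5 - 2)/(1 - 2) × (2.5 - 3)/(1 - 3) = -0.312500
L_2(2.5) = (2.5 - 0)/(2 - 0) × (2.5 - 1)/(2 - 1) × (2.5 - 3)/(2 - 3) = 0.937500
L_3(2.5) = (2.5 - 0)/(3 - 0) × (2.5 - 1)/(3 - 1) × (2.5 - 2)/(3 - 2) = 0.312500

P(2.5) = 10×L_0(2.5) + 1×L_1(2.5) + 1×L_2(2.5) + (-7)×L_3(2.5)
P(2.5) = -0.937500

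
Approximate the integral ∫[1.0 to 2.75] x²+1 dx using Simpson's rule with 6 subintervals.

f(x) = x²+1
a = 1.0, b = 2.75, n = 6
h = (b - a)/n = 0.291667

Simpson's rule: (h/3)[f(x₀) + 4f(x₁) + 2f(x₂) + ... + f(xₙ)]

x_0 = 1.0000, f(x_0) = 2.000000, coefficient = 1
x_1 = 1.2917, f(x_1) = 2.668403, coefficient = 4
x_2 = 1.5833, f(x_2) = 3.506944, coefficient = 2
x_3 = 1.8750, f(x_3) = 4.515625, coefficient = 4
x_4 = 2.1667, f(x_4) = 5.694444, coefficient = 2
x_5 = 2.4583, f(x_5) = 7.043403, coefficient = 4
x_6 = 2.7500, f(x_6) = 8.562500, coefficient = 1

I ≈ (0.291667/3) × 85.875000 = 8.348958
Exact value: 8.348958
Error: 0.000000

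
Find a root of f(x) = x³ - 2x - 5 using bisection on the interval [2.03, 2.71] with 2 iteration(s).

f(x) = x³ - 2x - 5
Initial interval: [2.03, 2.71]

Iteration 1:
  c_1 = (2.030000 + 2.710000)/2 = 2.370000
  f(c_1) = f(2.370000) = 3.572053
  f(a) × f(c) < 0, new interval: [2.030000, 2.370000]
Iteration 2:
  c_2 = (2.030000 + 2.370000)/2 = 2.200000
  f(c_2) = f(2.200000) = 1.248000
  f(a) × f(c) < 0, new interval: [2.030000, 2.200000]

After 2 iteration(s), the approximation is c_2 = 2.200000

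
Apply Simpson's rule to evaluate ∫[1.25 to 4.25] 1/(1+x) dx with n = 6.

f(x) = 1/(1+x)
a = 1.25, b = 4.25, n = 6
h = (b - a)/n = 0.500000

Simpson's rule: (h/3)[f(x₀) + 4f(x₁) + 2f(x₂) + ... + f(xₙ)]

x_0 = 1.2500, f(x_0) = 0.444444, coefficient = 1
x_1 = 1.7500, f(x_1) = 0.363636, coefficient = 4
x_2 = 2.2500, f(x_2) = 0.307692, coefficient = 2
x_3 = 2.7500, f(x_3) = 0.266667, coefficient = 4
x_4 = 3.2500, f(x_4) = 0.235294, coefficient = 2
x_5 = 3.7500, f(x_5) = 0.210526, coefficient = 4
x_6 = 4.2500, f(x_6) = 0.190476, coefficient = 1

I ≈ (0.500000/3) × 5.084211 = 0.847368
Exact value: 0.847298
Error: 0.000071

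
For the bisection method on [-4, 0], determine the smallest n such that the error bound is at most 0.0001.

We need (b-a)/2^n ≤ 0.0001
(0 - (-4))/2^n ≤ 0.0001
4/2^n ≤ 0.0001
2^n ≥ 40000
n ≥ log₂(40000) = 15.29
n ≥ 16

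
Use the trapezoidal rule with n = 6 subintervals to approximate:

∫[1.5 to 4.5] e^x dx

f(x) = e^x
a = 1.5, b = 4.5, n = 6
h = (b - a)/n = 0.500000

Trapezoidal rule: (h/2)[f(x₀) + 2f(x₁) + 2f(x₂) + ... + f(xₙ)]

x_0 = 1.5000, f(x_0) = 4.481689, coefficient = 1
x_1 = 2.0000, f(x_1) = 7.389056, coefficient = 2
x_2 = 2.5000, f(x_2) = 12.182494, coefficient = 2
x_3 = 3.0000, f(x_3) = 20.085537, coefficient = 2
x_4 = 3.5000, f(x_4) = 33.115452, coefficient = 2
x_5 = 4.0000, f(x_5) = 54.598150, coefficient = 2
x_6 = 4.5000, f(x_6) = 90.017131, coefficient = 1

I ≈ (0.500000/2) × 349.240198 = 87.310050
Exact value: 85.535442
Error: 1.774607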